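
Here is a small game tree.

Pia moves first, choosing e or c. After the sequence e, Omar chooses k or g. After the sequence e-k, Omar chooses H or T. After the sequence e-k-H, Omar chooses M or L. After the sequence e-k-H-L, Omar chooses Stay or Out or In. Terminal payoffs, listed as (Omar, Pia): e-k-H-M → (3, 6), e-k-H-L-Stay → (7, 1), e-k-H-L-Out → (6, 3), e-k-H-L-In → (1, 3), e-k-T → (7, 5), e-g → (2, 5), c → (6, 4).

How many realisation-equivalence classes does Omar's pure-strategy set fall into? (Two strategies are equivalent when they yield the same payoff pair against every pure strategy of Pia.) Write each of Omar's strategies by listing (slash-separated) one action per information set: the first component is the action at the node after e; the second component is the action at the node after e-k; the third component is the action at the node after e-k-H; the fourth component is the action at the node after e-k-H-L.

Omar has 24 pure strategies: k/H/M/Stay, k/H/M/Out, k/H/M/In, k/H/L/Stay, k/H/L/Out, k/H/L/In, k/T/M/Stay, k/T/M/Out, k/T/M/In, k/T/L/Stay, k/T/L/Out, k/T/L/In, g/H/M/Stay, g/H/M/Out, g/H/M/In, g/H/L/Stay, g/H/L/Out, g/H/L/In, g/T/M/Stay, g/T/M/Out, g/T/M/In, g/T/L/Stay, g/T/L/Out, g/T/L/In. Columns: e, c.
{k/H/M/Stay, k/H/M/Out, k/H/M/In} → row (3,6) (6,4)
{k/H/L/Stay} → row (7,1) (6,4)
{k/H/L/Out} → row (6,3) (6,4)
{k/H/L/In} → row (1,3) (6,4)
{k/T/M/Stay, k/T/M/Out, k/T/M/In, k/T/L/Stay, k/T/L/Out, k/T/L/In} → row (7,5) (6,4)
{g/H/M/Stay, g/H/M/Out, g/H/M/In, g/H/L/Stay, g/H/L/Out, g/H/L/In, g/T/M/Stay, g/T/M/Out, g/T/M/In, g/T/L/Stay, g/T/L/Out, g/T/L/In} → row (2,5) (6,4)
That's 6 distinct rows out of 24 strategies.

6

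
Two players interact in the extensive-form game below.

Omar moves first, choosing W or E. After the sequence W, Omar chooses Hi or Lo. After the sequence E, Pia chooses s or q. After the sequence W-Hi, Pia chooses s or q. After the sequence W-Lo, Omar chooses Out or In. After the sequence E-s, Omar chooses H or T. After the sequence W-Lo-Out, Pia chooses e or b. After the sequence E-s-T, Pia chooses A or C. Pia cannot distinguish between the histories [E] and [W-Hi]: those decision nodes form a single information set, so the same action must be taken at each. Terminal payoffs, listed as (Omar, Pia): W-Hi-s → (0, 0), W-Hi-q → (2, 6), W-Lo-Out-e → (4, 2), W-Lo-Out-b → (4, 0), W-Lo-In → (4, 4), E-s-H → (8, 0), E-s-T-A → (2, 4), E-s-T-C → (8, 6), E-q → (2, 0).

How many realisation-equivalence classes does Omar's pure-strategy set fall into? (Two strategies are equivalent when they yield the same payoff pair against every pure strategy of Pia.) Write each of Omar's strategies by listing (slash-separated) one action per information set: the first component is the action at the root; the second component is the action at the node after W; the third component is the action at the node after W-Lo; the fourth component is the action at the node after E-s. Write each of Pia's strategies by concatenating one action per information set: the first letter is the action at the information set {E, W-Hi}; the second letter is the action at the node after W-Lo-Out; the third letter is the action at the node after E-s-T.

Omar has 16 pure strategies: W/Hi/Out/H, W/Hi/Out/T, W/Hi/In/H, W/Hi/In/T, W/Lo/Out/H, W/Lo/Out/T, W/Lo/In/H, W/Lo/In/T, E/Hi/Out/H, E/Hi/Out/T, E/Hi/In/H, E/Hi/In/T, E/Lo/Out/H, E/Lo/Out/T, E/Lo/In/H, E/Lo/In/T. Columns: seA, seC, sbA, sbC, qeA, qeC, qbA, qbC.
{W/Hi/Out/H, W/Hi/Out/T, W/Hi/In/H, W/Hi/In/T} → row (0,0) (0,0) (0,0) (0,0) (2,6) (2,6) (2,6) (2,6)
{W/Lo/Out/H, W/Lo/Out/T} → row (4,2) (4,2) (4,0) (4,0) (4,2) (4,2) (4,0) (4,0)
{W/Lo/In/H, W/Lo/In/T} → row (4,4) (4,4) (4,4) (4,4) (4,4) (4,4) (4,4) (4,4)
{E/Hi/Out/H, E/Hi/In/H, E/Lo/Out/H, E/Lo/In/H} → row (8,0) (8,0) (8,0) (8,0) (2,0) (2,0) (2,0) (2,0)
{E/Hi/Out/T, E/Hi/In/T, E/Lo/Out/T, E/Lo/In/T} → row (2,4) (8,6) (2,4) (8,6) (2,0) (2,0) (2,0) (2,0)
That's 5 distinct rows out of 16 strategies.

5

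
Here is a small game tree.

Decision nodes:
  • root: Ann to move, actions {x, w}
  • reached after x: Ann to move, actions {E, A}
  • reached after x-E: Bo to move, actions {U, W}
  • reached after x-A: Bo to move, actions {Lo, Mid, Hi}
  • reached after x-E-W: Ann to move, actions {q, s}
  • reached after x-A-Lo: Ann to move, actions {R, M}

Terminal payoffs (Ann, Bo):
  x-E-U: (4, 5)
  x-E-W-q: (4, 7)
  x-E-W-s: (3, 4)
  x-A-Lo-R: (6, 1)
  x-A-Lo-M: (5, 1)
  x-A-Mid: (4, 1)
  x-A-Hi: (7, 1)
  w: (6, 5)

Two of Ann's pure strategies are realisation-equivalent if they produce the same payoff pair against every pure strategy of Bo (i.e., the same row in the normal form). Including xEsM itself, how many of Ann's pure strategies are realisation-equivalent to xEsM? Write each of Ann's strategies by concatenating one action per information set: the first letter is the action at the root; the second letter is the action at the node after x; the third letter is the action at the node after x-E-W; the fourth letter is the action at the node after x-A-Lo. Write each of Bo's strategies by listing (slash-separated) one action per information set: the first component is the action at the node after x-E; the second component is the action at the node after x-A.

2

Row for xEsM (columns U/Lo, U/Mid, U/Hi, W/Lo, W/Mid, W/Hi): (4,5) (4,5) (4,5) (3,4) (3,4) (3,4).
Under xEsM, Ann's choice at the node after x-A-Lo can never be reached regardless of what Bo does, so varying those choices leaves every outcome unchanged.
Holding the reachable choices fixed and varying the unreachable one freely already gives 2 equivalent strategies.
No other strategy reproduces this row, so those 2 are the full class: xEsR, xEsM.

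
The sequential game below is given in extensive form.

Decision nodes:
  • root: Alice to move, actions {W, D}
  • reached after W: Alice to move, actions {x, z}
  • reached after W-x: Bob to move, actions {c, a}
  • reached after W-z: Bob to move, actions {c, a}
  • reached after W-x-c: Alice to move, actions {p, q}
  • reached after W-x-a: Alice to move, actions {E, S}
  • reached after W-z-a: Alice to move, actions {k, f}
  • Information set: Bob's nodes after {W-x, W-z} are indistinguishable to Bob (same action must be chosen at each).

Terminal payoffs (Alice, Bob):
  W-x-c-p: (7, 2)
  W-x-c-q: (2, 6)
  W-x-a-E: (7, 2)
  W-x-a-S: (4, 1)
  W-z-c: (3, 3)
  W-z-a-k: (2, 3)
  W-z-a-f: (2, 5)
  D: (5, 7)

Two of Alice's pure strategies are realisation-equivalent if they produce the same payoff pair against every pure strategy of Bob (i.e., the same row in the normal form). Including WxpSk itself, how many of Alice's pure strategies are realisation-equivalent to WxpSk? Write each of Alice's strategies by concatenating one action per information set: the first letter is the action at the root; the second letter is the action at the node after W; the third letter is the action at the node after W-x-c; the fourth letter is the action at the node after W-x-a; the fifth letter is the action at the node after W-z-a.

2

Row for WxpSk (columns c, a): (7,2) (4,1).
Under WxpSk, Alice's choice at the node after W-z-a can never be reached regardless of what Bob does, so varying those choices leaves every outcome unchanged.
Holding the reachable choices fixed and varying the unreachable one freely already gives 2 equivalent strategies.
No other strategy reproduces this row, so those 2 are the full class: WxpSk, WxpSf.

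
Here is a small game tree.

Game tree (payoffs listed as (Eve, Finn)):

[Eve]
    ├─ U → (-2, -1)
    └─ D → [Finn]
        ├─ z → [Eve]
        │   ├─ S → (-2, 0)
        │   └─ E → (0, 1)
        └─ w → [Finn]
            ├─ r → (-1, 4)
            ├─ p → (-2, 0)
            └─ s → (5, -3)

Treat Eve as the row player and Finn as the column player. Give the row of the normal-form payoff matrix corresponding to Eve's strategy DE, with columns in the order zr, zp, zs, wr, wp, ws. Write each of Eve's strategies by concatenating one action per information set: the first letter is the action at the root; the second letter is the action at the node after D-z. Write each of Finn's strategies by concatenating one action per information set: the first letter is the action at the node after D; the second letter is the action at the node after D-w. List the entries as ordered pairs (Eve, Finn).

vs zr: Eve plays D → Finn plays z at [D] → Eve plays E at [D-z] → (0, 1)
vs zp: Eve plays D → Finn plays z at [D] → Eve plays E at [D-z] → (0, 1)
vs zs: Eve plays D → Finn plays z at [D] → Eve plays E at [D-z] → (0, 1)
vs wr: Eve plays D → Finn plays w at [D] → Finn plays r at [D-w] → (-1, 4)
vs wp: Eve plays D → Finn plays w at [D] → Finn plays p at [D-w] → (-2, 0)
vs ws: Eve plays D → Finn plays w at [D] → Finn plays s at [D-w] → (5, -3)

(0,1) (0,1) (0,1) (-1,4) (-2,0) (5,-3)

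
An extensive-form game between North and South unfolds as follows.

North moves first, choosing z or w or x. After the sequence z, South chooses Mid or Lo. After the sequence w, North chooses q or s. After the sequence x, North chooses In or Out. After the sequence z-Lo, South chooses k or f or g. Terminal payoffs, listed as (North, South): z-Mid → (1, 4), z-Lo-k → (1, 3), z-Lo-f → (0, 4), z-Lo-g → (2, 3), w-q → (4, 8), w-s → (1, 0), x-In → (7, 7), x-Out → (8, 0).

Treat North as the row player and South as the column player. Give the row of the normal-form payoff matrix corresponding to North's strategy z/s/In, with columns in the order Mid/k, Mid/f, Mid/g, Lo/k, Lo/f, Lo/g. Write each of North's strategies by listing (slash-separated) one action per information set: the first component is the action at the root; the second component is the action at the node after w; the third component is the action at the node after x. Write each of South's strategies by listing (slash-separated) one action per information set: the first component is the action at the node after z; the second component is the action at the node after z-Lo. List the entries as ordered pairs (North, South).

(1,4) (1,4) (1,4) (1,3) (0,4) (2,3)

vs Mid/k: North plays z → South plays Mid at [z] → (1, 4)
vs Mid/f: North plays z → South plays Mid at [z] → (1, 4)
vs Mid/g: North plays z → South plays Mid at [z] → (1, 4)
vs Lo/k: North plays z → South plays Lo at [z] → South plays k at [z-Lo] → (1, 3)
vs Lo/f: North plays z → South plays Lo at [z] → South plays f at [z-Lo] → (0, 4)
vs Lo/g: North plays z → South plays Lo at [z] → South plays g at [z-Lo] → (2, 3)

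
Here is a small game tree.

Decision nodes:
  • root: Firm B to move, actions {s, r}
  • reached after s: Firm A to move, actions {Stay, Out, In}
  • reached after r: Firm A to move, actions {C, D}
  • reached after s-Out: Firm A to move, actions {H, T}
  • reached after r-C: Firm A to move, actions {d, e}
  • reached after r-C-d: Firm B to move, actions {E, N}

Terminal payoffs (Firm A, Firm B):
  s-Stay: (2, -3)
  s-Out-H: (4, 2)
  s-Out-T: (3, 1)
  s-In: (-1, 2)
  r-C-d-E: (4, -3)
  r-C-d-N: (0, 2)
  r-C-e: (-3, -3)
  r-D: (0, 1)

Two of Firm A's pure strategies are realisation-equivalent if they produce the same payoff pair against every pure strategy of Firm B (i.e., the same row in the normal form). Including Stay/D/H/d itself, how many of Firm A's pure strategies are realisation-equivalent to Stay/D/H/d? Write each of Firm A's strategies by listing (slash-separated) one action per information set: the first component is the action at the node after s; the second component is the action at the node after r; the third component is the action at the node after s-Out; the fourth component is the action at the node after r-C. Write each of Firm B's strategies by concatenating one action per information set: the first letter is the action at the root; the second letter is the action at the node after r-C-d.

Row for Stay/D/H/d (columns sE, sN, rE, rN): (2,-3) (2,-3) (0,1) (0,1).
Under Stay/D/H/d, Firm A's choice at the node after s-Out and at the node after r-C can never be reached regardless of what Firm B does, so varying those choices leaves every outcome unchanged.
Holding the reachable choices fixed and varying the unreachable ones freely already gives 2 × 2 = 4 equivalent strategies.
No other strategy reproduces this row, so those 4 are the full class: Stay/D/H/d, Stay/D/H/e, Stay/D/T/d, Stay/D/T/e.

4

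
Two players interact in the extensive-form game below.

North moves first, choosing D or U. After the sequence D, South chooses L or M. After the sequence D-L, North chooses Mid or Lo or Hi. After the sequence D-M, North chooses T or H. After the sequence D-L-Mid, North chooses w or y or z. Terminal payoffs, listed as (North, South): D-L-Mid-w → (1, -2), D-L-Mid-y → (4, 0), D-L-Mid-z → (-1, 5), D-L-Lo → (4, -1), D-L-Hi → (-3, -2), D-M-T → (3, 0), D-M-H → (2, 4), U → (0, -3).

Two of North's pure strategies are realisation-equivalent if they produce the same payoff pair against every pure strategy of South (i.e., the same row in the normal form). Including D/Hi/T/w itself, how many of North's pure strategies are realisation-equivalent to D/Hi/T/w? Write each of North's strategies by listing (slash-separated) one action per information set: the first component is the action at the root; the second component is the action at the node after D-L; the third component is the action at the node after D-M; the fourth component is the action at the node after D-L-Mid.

3

Row for D/Hi/T/w (columns L, M): (-3,-2) (3,0).
Under D/Hi/T/w, North's choice at the node after D-L-Mid can never be reached regardless of what South does, so varying those choices leaves every outcome unchanged.
Holding the reachable choices fixed and varying the unreachable one freely already gives 3 equivalent strategies.
No other strategy reproduces this row, so those 3 are the full class: D/Hi/T/w, D/Hi/T/y, D/Hi/T/z.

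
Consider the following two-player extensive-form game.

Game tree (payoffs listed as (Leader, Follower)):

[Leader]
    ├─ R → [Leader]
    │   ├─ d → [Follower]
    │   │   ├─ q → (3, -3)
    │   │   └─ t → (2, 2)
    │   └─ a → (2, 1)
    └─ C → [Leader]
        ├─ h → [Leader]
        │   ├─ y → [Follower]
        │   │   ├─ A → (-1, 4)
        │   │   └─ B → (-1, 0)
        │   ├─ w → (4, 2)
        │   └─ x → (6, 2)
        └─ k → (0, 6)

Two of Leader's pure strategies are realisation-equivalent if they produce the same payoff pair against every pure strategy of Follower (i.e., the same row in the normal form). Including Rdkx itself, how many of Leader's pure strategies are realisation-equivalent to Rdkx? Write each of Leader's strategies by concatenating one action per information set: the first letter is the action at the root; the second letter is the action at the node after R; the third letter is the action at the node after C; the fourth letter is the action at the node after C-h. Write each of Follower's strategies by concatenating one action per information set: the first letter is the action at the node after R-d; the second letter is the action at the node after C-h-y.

6

Row for Rdkx (columns qA, qB, tA, tB): (3,-3) (3,-3) (2,2) (2,2).
Under Rdkx, Leader's choice at the node after C and at the node after C-h can never be reached regardless of what Follower does, so varying those choices leaves every outcome unchanged.
Holding the reachable choices fixed and varying the unreachable ones freely already gives 2 × 3 = 6 equivalent strategies.
No other strategy reproduces this row, so those 6 are the full class: Rdhy, Rdhw, Rdhx, Rdky, Rdkw, Rdkx.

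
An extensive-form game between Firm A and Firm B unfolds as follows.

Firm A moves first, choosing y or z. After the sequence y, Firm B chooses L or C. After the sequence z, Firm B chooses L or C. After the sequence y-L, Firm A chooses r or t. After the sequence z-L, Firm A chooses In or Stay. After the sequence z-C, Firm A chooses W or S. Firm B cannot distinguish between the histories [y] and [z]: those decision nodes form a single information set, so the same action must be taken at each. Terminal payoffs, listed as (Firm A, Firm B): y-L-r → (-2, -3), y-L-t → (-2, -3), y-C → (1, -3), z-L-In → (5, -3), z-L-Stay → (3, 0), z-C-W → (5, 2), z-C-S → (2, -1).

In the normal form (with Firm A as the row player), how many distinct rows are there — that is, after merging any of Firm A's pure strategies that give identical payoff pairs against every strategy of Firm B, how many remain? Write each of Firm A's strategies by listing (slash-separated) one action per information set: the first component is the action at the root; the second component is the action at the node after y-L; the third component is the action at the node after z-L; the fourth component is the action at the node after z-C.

Firm A has 16 pure strategies: y/r/In/W, y/r/In/S, y/r/Stay/W, y/r/Stay/S, y/t/In/W, y/t/In/S, y/t/Stay/W, y/t/Stay/S, z/r/In/W, z/r/In/S, z/r/Stay/W, z/r/Stay/S, z/t/In/W, z/t/In/S, z/t/Stay/W, z/t/Stay/S. Columns: L, C.
{y/r/In/W, y/r/In/S, y/r/Stay/W, y/r/Stay/S, y/t/In/W, y/t/In/S, y/t/Stay/W, y/t/Stay/S} → row (-2,-3) (1,-3)
{z/r/In/W, z/t/In/W} → row (5,-3) (5,2)
{z/r/In/S, z/t/In/S} → row (5,-3) (2,-1)
{z/r/Stay/W, z/t/Stay/W} → row (3,0) (5,2)
{z/r/Stay/S, z/t/Stay/S} → row (3,0) (2,-1)
That's 5 distinct rows out of 16 strategies.

5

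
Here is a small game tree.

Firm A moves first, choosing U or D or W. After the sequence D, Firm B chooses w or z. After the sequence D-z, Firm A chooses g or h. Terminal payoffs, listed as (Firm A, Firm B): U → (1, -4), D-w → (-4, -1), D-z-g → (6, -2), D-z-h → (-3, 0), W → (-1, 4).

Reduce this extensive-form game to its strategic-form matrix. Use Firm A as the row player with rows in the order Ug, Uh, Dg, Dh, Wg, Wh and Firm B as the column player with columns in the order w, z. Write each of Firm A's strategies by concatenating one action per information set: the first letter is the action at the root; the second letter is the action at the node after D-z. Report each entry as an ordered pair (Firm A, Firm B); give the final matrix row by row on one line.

Ug: (1,-4) (1,-4) | Uh: (1,-4) (1,-4) | Dg: (-4,-1) (6,-2) | Dh: (-4,-1) (-3,0) | Wg: (-1,4) (-1,4) | Wh: (-1,4) (-1,4)

Row Ug: w→(1,-4), z→(1,-4)
Row Uh: w→(1,-4), z→(1,-4)
Row Dg: w→(-4,-1), z→(6,-2)
Row Dh: w→(-4,-1), z→(-3,0)
Row Wg: w→(-1,4), z→(-1,4)
Row Wh: w→(-1,4), z→(-1,4)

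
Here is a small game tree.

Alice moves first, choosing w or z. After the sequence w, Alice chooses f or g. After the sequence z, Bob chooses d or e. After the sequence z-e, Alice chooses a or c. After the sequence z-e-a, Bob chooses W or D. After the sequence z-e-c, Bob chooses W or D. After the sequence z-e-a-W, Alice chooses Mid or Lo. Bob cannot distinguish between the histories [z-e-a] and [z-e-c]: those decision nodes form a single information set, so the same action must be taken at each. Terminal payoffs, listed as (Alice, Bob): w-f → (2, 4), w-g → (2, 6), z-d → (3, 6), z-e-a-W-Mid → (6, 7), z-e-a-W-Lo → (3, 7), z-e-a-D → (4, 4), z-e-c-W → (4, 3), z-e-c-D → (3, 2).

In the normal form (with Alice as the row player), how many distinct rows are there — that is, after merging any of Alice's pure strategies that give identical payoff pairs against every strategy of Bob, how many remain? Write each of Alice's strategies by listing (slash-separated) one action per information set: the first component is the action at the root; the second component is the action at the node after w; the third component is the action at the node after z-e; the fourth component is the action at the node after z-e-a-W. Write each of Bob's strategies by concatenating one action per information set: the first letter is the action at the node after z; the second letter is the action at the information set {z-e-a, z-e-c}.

Alice has 16 pure strategies: w/f/a/Mid, w/f/a/Lo, w/f/c/Mid, w/f/c/Lo, w/g/a/Mid, w/g/a/Lo, w/g/c/Mid, w/g/c/Lo, z/f/a/Mid, z/f/a/Lo, z/f/c/Mid, z/f/c/Lo, z/g/a/Mid, z/g/a/Lo, z/g/c/Mid, z/g/c/Lo. Columns: dW, dD, eW, eD.
{w/f/a/Mid, w/f/a/Lo, w/f/c/Mid, w/f/c/Lo} → row (2,4) (2,4) (2,4) (2,4)
{w/g/a/Mid, w/g/a/Lo, w/g/c/Mid, w/g/c/Lo} → row (2,6) (2,6) (2,6) (2,6)
{z/f/a/Mid, z/g/a/Mid} → row (3,6) (3,6) (6,7) (4,4)
{z/f/a/Lo, z/g/a/Lo} → row (3,6) (3,6) (3,7) (4,4)
{z/f/c/Mid, z/f/c/Lo, z/g/c/Mid, z/g/c/Lo} → row (3,6) (3,6) (4,3) (3,2)
That's 5 distinct rows out of 16 strategies.

5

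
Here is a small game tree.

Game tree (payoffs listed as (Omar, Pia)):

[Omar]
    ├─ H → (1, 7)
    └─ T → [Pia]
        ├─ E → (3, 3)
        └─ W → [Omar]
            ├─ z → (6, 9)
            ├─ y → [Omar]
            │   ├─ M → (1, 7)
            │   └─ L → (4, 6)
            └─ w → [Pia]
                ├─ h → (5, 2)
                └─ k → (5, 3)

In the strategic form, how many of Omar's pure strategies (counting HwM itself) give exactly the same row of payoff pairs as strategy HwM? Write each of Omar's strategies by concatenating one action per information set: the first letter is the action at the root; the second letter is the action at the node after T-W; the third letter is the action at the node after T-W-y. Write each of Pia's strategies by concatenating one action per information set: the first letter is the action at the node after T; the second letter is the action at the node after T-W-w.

Row for HwM (columns Eh, Ek, Wh, Wk): (1,7) (1,7) (1,7) (1,7).
Under HwM, Omar's choice at the node after T-W and at the node after T-W-y can never be reached regardless of what Pia does, so varying those choices leaves every outcome unchanged.
Holding the reachable choices fixed and varying the unreachable ones freely already gives 3 × 2 = 6 equivalent strategies.
No other strategy reproduces this row, so those 6 are the full class: HzM, HzL, HyM, HyL, HwM, HwL.

6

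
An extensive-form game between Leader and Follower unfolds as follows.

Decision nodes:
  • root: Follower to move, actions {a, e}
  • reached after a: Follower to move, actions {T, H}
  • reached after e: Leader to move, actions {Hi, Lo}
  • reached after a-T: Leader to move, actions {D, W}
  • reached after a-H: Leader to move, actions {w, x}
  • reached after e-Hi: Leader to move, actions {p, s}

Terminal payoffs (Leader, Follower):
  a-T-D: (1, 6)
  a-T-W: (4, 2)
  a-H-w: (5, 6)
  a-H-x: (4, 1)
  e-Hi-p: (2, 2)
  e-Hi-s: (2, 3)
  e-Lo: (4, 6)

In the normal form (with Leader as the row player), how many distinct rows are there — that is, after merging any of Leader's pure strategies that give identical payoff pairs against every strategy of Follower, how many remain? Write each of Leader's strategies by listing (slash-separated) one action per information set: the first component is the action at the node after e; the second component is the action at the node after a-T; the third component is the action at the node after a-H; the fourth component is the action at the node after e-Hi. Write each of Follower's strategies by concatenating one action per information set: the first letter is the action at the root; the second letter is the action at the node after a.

12

Leader has 16 pure strategies: Hi/D/w/p, Hi/D/w/s, Hi/D/x/p, Hi/D/x/s, Hi/W/w/p, Hi/W/w/s, Hi/W/x/p, Hi/W/x/s, Lo/D/w/p, Lo/D/w/s, Lo/D/x/p, Lo/D/x/s, Lo/W/w/p, Lo/W/w/s, Lo/W/x/p, Lo/W/x/s. Columns: aT, aH, eT, eH.
{Hi/D/w/p} → row (1,6) (5,6) (2,2) (2,2)
{Hi/D/w/s} → row (1,6) (5,6) (2,3) (2,3)
{Hi/D/x/p} → row (1,6) (4,1) (2,2) (2,2)
{Hi/D/x/s} → row (1,6) (4,1) (2,3) (2,3)
{Hi/W/w/p} → row (4,2) (5,6) (2,2) (2,2)
{Hi/W/w/s} → row (4,2) (5,6) (2,3) (2,3)
{Hi/W/x/p} → row (4,2) (4,1) (2,2) (2,2)
{Hi/W/x/s} → row (4,2) (4,1) (2,3) (2,3)
{Lo/D/w/p, Lo/D/w/s} → row (1,6) (5,6) (4,6) (4,6)
{Lo/D/x/p, Lo/D/x/s} → row (1,6) (4,1) (4,6) (4,6)
{Lo/W/w/p, Lo/W/w/s} → row (4,2) (5,6) (4,6) (4,6)
{Lo/W/x/p, Lo/W/x/s} → row (4,2) (4,1) (4,6) (4,6)
That's 12 distinct rows out of 16 strategies.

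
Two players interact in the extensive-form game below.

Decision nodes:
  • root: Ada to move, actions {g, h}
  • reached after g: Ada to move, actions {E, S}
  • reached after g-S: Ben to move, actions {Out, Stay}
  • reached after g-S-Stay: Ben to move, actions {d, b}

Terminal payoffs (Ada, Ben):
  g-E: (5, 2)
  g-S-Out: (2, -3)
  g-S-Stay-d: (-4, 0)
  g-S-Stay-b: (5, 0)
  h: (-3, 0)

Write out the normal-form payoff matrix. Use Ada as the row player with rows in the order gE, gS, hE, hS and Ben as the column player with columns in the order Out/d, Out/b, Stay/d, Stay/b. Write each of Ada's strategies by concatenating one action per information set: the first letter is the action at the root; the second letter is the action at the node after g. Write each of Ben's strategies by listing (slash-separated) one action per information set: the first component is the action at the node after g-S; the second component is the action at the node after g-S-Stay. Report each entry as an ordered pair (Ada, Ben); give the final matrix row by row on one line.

gE: (5,2) (5,2) (5,2) (5,2) | gS: (2,-3) (2,-3) (-4,0) (5,0) | hE: (-3,0) (-3,0) (-3,0) (-3,0) | hS: (-3,0) (-3,0) (-3,0) (-3,0)

Row gE: Out/d→(5,2), Out/b→(5,2), Stay/d→(5,2), Stay/b→(5,2)
Row gS: Out/d→(2,-3), Out/b→(2,-3), Stay/d→(-4,0), Stay/b→(5,0)
Row hE: Out/d→(-3,0), Out/b→(-3,0), Stay/d→(-3,0), Stay/b→(-3,0)
Row hS: Out/d→(-3,0), Out/b→(-3,0), Stay/d→(-3,0), Stay/b→(-3,0)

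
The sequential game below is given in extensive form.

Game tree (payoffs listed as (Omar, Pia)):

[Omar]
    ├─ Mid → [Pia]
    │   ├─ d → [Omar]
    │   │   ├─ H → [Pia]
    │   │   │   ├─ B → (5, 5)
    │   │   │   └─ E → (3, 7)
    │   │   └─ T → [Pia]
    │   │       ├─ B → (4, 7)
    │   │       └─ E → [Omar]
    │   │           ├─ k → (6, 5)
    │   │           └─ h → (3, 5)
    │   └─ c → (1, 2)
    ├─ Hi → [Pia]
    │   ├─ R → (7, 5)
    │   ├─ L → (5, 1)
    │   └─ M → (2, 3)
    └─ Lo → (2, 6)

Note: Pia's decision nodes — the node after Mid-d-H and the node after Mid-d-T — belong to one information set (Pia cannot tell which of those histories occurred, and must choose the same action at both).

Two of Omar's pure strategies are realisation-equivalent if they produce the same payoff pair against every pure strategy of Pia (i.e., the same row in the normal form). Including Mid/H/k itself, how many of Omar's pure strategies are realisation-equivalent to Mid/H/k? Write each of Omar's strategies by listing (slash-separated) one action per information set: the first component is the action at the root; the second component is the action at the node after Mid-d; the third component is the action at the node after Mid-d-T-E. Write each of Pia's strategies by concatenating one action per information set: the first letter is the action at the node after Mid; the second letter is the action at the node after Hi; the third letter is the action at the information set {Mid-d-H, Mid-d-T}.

Row for Mid/H/k (columns dRB, dRE, dLB, dLE, dMB, dME, cRB, cRE, cLB, cLE, cMB, cME): (5,5) (3,7) (5,5) (3,7) (5,5) (3,7) (1,2) (1,2) (1,2) (1,2) (1,2) (1,2).
Under Mid/H/k, Omar's choice at the node after Mid-d-T-E can never be reached regardless of what Pia does, so varying those choices leaves every outcome unchanged.
Holding the reachable choices fixed and varying the unreachable one freely already gives 2 equivalent strategies.
No other strategy reproduces this row, so those 2 are the full class: Mid/H/k, Mid/H/h.

2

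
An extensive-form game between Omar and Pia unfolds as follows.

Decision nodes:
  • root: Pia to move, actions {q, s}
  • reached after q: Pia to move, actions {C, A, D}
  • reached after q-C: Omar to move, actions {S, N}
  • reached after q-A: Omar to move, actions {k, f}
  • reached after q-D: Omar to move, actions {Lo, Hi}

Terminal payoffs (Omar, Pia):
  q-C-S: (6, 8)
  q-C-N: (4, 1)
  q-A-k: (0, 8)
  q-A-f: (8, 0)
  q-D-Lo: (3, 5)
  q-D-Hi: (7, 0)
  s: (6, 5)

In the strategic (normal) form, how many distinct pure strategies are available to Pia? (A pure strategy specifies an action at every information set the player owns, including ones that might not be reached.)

Pia owns the root with actions {q, s} — two choices.
Pia owns the node after q with actions {C, A, D} — three choices.
A pure strategy fixes one action at each information set independently, so the count is the product 2 × 3 = 6.
(For reference, Omar has 8 pure strategies, giving a 6×8 normal-form matrix.)

6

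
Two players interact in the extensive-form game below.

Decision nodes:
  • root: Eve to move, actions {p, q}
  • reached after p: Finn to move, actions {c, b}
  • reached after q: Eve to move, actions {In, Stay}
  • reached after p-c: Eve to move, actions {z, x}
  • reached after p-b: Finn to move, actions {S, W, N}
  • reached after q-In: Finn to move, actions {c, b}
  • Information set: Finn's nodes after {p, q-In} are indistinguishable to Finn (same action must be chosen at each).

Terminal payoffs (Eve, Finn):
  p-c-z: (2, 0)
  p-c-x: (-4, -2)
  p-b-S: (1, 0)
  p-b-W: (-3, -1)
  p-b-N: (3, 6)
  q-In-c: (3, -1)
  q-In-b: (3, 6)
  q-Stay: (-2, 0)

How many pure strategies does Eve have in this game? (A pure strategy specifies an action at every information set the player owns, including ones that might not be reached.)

Eve owns the root with actions {p, q} — two choices.
Eve owns the node after q with actions {In, Stay} — two choices.
Eve owns the node after p-c with actions {z, x} — two choices.
A pure strategy fixes one action at each information set independently, so the count is the product 2 × 2 × 2 = 8.
(For reference, Finn has 6 pure strategies, giving a 8×6 normal-form matrix.)

8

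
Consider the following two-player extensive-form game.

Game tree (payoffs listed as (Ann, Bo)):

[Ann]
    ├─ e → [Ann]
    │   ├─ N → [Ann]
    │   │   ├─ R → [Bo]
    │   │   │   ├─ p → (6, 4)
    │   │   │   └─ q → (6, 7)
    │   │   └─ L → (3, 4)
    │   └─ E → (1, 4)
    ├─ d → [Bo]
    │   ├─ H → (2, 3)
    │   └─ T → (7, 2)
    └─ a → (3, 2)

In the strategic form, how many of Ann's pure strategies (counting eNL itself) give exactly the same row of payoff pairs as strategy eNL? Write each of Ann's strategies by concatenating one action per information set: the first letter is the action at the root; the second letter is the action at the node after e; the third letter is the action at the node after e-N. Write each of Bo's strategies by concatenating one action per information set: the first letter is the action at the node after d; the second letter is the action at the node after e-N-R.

Row for eNL (columns Hp, Hq, Tp, Tq): (3,4) (3,4) (3,4) (3,4).
Every one of Ann's information sets is on the play path for some reply by Bo when Ann follows eNL.
Changing the action at any of them therefore changes at least one column, so only eNL itself gives this row.

1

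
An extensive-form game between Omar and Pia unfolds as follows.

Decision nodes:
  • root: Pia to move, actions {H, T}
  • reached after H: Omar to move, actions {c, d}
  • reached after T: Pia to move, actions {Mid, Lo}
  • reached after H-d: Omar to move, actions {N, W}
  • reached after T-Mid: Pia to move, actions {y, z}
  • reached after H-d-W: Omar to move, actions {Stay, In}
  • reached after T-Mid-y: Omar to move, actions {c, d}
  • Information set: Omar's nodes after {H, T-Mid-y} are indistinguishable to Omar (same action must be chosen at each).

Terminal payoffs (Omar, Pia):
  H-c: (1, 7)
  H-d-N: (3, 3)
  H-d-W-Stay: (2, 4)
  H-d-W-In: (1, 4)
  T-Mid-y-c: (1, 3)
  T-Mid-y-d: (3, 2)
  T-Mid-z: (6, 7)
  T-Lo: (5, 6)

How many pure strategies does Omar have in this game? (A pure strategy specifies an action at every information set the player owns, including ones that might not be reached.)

Omar owns the information set {H, T-Mid-y} with actions {c, d} — two choices.
Omar owns the node after H-d with actions {N, W} — two choices.
Omar owns the node after H-d-W with actions {Stay, In} — two choices.
A pure strategy fixes one action at each information set independently, so the count is the product 2 × 2 × 2 = 8.

8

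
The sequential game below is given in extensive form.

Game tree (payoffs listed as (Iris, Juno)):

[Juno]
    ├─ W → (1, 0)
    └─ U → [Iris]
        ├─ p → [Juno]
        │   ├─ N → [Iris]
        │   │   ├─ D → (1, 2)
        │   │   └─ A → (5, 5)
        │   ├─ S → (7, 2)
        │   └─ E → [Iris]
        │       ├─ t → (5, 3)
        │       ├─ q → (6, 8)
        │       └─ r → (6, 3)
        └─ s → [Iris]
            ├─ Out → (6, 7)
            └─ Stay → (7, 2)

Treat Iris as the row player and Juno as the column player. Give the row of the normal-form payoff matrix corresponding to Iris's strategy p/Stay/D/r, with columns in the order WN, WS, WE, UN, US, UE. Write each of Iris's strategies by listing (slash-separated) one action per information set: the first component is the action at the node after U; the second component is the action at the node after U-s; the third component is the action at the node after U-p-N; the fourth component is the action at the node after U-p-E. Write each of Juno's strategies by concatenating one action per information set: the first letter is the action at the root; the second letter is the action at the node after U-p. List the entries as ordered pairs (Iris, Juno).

vs WN: Juno plays W → (1, 0)
vs WS: Juno plays W → (1, 0)
vs WE: Juno plays W → (1, 0)
vs UN: Juno plays U → Iris plays p at [U] → Juno plays N at [U-p] → Iris plays D at [U-p-N] → (1, 2)
vs US: Juno plays U → Iris plays p at [U] → Juno plays S at [U-p] → (7, 2)
vs UE: Juno plays U → Iris plays p at [U] → Juno plays E at [U-p] → Iris plays r at [U-p-E] → (6, 3)

(1,0) (1,0) (1,0) (1,2) (7,2) (6,3)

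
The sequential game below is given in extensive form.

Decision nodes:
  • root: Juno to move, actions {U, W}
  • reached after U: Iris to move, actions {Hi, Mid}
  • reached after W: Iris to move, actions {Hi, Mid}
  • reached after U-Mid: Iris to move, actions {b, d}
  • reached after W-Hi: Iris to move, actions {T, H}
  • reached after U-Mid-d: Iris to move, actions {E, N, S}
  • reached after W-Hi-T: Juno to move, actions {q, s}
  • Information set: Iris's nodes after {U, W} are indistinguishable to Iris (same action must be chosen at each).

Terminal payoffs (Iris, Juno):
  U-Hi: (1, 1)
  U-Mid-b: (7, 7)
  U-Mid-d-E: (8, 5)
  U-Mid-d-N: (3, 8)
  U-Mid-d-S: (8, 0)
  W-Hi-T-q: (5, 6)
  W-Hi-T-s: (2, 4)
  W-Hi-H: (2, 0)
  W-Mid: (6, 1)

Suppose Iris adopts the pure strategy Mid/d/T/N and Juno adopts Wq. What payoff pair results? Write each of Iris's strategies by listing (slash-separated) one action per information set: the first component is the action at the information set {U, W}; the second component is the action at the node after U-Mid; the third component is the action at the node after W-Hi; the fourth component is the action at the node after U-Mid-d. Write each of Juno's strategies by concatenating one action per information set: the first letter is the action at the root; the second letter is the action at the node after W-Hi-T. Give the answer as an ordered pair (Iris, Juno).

(6, 1)

Trace the play path from the root:
  Juno plays W
  Iris plays Mid at [W]
→ terminal payoff (6, 1).
(Iris's choice at the node after U-Mid is never reached on this path, so it doesn't affect the outcome.)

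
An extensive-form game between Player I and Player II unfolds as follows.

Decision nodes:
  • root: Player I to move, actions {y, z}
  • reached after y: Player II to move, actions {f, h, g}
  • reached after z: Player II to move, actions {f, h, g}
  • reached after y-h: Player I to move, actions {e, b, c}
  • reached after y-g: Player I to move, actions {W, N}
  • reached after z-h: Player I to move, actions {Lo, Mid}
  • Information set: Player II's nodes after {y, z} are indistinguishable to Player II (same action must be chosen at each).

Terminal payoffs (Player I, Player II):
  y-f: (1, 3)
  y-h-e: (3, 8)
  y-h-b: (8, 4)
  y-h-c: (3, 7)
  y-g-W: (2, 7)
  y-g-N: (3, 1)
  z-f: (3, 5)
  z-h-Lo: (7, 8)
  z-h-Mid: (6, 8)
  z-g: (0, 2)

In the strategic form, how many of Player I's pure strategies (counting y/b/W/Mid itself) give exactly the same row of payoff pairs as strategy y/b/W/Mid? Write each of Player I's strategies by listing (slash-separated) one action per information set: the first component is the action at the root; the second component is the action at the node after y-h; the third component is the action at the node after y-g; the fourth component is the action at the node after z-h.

Row for y/b/W/Mid (columns f, h, g): (1,3) (8,4) (2,7).
Under y/b/W/Mid, Player I's choice at the node after z-h can never be reached regardless of what Player II does, so varying those choices leaves every outcome unchanged.
Holding the reachable choices fixed and varying the unreachable one freely already gives 2 equivalent strategies.
No other strategy reproduces this row, so those 2 are the full class: y/b/W/Lo, y/b/W/Mid.

2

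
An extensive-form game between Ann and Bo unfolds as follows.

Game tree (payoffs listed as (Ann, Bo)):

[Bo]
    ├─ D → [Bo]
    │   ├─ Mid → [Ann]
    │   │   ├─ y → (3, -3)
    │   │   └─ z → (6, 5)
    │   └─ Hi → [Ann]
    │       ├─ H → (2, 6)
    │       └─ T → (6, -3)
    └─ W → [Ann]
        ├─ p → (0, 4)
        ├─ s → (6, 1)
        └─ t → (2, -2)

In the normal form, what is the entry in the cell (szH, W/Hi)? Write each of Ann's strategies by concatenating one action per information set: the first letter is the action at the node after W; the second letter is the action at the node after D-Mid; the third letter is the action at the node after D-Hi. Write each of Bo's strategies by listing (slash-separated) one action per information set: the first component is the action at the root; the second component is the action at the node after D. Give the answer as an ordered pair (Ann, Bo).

(6, 1)

Trace the play path from the root:
  Bo plays W
  Ann plays s at [W]
→ terminal payoff (6, 1).
(Ann's choice at the node after D-Mid is never reached on this path, so it doesn't affect the outcome.)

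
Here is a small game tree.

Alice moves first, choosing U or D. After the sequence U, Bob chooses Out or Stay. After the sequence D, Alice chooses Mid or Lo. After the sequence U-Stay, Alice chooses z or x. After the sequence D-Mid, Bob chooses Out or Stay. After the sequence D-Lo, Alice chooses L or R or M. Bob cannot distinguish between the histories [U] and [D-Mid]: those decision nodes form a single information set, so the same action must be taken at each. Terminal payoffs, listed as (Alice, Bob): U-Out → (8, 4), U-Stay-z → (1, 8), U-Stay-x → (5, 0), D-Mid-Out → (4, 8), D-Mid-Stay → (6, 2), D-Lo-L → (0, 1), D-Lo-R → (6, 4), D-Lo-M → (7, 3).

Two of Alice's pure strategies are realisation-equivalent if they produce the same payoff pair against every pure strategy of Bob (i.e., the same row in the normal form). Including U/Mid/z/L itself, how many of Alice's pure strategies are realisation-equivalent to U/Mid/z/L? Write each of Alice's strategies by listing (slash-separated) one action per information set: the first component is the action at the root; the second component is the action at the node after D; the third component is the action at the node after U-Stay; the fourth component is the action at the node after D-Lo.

Row for U/Mid/z/L (columns Out, Stay): (8,4) (1,8).
Under U/Mid/z/L, Alice's choice at the node after D and at the node after D-Lo can never be reached regardless of what Bob does, so varying those choices leaves every outcome unchanged.
Holding the reachable choices fixed and varying the unreachable ones freely already gives 2 × 3 = 6 equivalent strategies.
No other strategy reproduces this row, so those 6 are the full class: U/Mid/z/L, U/Mid/z/R, U/Mid/z/M, U/Lo/z/L, U/Lo/z/R, U/Lo/z/M.

6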